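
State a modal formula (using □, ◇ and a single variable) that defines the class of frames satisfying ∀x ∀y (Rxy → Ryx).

This is symmetry; the standard corresponding axiom is B: r → □◇r.

r → □◇r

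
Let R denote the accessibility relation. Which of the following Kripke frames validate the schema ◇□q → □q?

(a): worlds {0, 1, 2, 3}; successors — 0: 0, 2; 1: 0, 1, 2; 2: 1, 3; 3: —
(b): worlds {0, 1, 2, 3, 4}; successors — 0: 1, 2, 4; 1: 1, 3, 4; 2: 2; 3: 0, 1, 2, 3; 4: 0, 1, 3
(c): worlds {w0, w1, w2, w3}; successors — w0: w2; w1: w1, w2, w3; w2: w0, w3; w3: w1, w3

none

This is the axiom for the Euclidean property; its first-order frame correspondent is ∀x ∀y ∀z (Rxy ∧ Rxz → Ryz).
(a): fails — R02 and R00 but not R20.
(b): fails — R02 and R01 but not R21.
(c): fails — Rw0w2 and Rw0w2 but not Rw2w2.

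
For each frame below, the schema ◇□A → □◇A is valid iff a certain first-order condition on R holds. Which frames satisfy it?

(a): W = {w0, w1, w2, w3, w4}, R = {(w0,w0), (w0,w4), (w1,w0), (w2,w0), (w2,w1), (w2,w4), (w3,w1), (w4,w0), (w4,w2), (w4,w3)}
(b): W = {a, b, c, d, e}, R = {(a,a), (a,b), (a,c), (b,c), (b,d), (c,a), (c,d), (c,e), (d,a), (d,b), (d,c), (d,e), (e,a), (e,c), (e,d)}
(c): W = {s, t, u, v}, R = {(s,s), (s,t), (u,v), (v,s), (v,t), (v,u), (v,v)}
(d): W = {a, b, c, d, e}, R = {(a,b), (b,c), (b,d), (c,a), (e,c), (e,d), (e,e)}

This is the axiom for convergence; its first-order frame correspondent is ∀x ∀y ∀z (Rxy ∧ Rxz → ∃w (Ryw ∧ Rzw)).
(a): fails — Rw4w0 and Rw4w3 but w0 and w3 have no common successor.
(b): ✓.
(c): fails — Rss and Rst but s and t have no common successor.
(d): fails — Rbc and Rbd but c and d have no common successor.
Valid on: (b).

(b)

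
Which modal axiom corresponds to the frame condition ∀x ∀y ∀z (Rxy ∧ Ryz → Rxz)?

A defining formula is □q → □□q (the 4 axiom).
Suppose □q→□□q is valid. Take Rxy, Ryz and set V(q)={w : Rxw}. Then □q at x, so □□q at x, so □q at y, so q at z, i.e. Rxz.

□q → □□q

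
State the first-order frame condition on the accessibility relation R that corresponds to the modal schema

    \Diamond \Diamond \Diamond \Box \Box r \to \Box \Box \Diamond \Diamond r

\forall x \forall y \forall z ((x R^3 y \wedge x R^2 z) \to \exists w (y R^2 w \wedge z R^2 w))

This is a Sahlqvist (Geach-type) schema ◇^3□^2r → □^2◇^2r.
Minimal-valuation argument: fix x; take any y with xR^3y and any z with xR^2z. Set V(r) to the set of worlds R-reachable from y in exactly 2 steps. Then □^2r holds at y, so the antecedent holds at x; validity forces ◇^2r at z, giving a w with zR^2w and yR^2w.
First-order correspondent: \forall x \forall y \forall z ((x R^3 y \wedge x R^2 z) \to \exists w (y R^2 w \wedge z R^2 w)).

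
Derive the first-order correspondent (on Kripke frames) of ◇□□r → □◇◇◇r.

∀x ∀y ∀z ((xRy ∧ xRz) → ∃w (yR²w ∧ zR³w))

This is a Sahlqvist (Geach-type) schema ◇^1□^2r → □^1◇^3r.
First-order correspondent: ∀x ∀y ∀z ((xRy ∧ xRz) → ∃w (yR²w ∧ zR³w)).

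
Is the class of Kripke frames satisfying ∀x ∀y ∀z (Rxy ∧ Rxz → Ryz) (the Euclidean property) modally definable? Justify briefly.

This is a Sahlqvist condition; the 5 axiom ◇q → □◇q defines it.
Suppose ◇q→□◇q is valid. Take Rxy, Rxz and set V(q)={y}. Then ◇q at x, so □◇q at x, so ◇q at z, so some w with Rzw has q; w=y, i.e. Rzy. By symmetry of the argument, Ryz.

Yes, by ◇q → □◇q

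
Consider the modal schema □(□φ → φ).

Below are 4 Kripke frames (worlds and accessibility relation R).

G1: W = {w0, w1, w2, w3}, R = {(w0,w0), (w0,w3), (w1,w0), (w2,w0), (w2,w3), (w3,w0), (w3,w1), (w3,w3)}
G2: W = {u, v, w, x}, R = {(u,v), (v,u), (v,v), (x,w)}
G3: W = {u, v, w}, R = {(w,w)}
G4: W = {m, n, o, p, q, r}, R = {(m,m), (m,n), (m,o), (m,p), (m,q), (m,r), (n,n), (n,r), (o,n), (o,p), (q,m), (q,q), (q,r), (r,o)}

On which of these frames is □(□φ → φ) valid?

G3

Frame correspondent (Sahlqvist): ∀x ∀y (Rxy → Ryy) — i.e. shift-reflexivity.
G1: fails — Rw3w1 but not Rw1w1.
G2: fails — Rvu but not Ruu.
G3: holds.
G4: fails — Rnr but not Rrr.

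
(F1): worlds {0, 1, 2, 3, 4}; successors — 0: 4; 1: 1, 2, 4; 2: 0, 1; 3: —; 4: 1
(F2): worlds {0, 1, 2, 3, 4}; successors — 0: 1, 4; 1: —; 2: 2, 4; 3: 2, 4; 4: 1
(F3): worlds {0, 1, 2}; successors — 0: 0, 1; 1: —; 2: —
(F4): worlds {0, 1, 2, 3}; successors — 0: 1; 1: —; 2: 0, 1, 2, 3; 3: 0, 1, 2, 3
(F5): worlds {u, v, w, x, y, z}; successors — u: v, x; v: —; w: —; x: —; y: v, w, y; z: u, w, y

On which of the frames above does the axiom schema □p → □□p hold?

Frame correspondent (Sahlqvist): ∀x ∀y ∀z (Rxy ∧ Ryz → Rxz) — i.e. transitivity.
(F1): fails — R12 and R20 but not R10.
(F2): fails — R34 and R41 but not R31.
(F3): ✓.
(F4): ✓.
(F5): fails — Rzy and Ryv but not Rzv.

(F3), (F4)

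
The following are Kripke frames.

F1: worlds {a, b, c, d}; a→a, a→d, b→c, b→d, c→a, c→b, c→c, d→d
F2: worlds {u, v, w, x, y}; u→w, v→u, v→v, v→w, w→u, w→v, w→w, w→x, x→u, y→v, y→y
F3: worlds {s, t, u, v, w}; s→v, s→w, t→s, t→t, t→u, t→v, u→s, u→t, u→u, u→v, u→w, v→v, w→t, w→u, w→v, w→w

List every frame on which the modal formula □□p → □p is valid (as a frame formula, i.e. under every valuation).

Frame correspondent (Sahlqvist): ∀x ∀y (Rxy → ∃z (Rxz ∧ Rzy)) — i.e. density.
F1: holds.
F2: fails — Rxu but no z with Rxz and Rzu.
F3: holds.
Valid on: F1, F3.

F1, F3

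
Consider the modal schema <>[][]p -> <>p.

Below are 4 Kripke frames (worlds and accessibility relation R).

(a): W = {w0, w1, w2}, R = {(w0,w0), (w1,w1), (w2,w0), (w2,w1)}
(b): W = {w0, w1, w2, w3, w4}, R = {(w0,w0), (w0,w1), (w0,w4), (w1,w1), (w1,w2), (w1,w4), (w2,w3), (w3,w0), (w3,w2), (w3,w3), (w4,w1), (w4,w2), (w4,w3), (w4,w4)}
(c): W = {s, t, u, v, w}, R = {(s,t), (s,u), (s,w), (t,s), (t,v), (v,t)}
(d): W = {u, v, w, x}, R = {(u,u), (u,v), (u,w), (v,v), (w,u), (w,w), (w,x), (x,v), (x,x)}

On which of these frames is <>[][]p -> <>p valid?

(a), (b), (d)

The schema corresponds to a generalized confluence (Geach) condition: forall x forall y (xRy -> exists w (y R^2 w & xRw)).
(a): ✓.
(b): ✓.
(c): fails — sRu but no w* with uR²w* and sRw*.
(d): ✓.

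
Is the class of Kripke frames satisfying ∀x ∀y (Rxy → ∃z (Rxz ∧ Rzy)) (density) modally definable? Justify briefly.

Yes — defined by □□p → □p

The condition is density. A defining modal formula is □□p → □p.
Suppose □□p→□p is valid. Take Rxy and set V(p)={w : xR²w}. Then □□p at x, so □p at x, so p at y, i.e. ∃z(Rxz∧Rzy).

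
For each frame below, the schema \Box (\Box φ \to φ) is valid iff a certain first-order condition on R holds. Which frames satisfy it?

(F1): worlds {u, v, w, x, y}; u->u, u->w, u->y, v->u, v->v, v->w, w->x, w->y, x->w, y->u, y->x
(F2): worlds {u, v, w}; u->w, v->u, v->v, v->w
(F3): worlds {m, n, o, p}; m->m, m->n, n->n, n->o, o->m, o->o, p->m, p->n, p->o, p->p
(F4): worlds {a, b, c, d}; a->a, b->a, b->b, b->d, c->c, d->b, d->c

Frame correspondent (Sahlqvist): \forall x \forall y (Rxy \to Ryy) — i.e. shift-reflexivity.
(F1): fails — Rxw but not Rww.
(F2): fails — Rvu but not Ruu.
(F3): condition met.
(F4): fails — Rbd but not Rdd.

(F3)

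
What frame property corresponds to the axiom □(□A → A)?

This is the T□ axiom.
Its frame correspondent is shift-reflexivity — ∀x ∀y (Rxy → Ryy).

Shift-reflexivity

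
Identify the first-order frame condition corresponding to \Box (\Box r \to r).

Suppose □(□r→r) is valid. Take Rxy and set V(r)={w : Ryw}. Then at y, □r holds; since □(□r→r) at x, □r→r at y, so r at y, i.e. Ryy.

Shift-reflexivity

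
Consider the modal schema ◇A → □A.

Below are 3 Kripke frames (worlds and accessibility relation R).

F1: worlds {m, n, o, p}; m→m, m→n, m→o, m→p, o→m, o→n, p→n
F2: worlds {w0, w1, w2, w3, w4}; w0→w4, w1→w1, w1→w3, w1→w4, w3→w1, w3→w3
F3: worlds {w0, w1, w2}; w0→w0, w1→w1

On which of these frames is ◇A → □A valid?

The schema corresponds to partial functionality: ∀x ∀y ∀z (Rxy ∧ Rxz → y = z).
F1: fails — m sees both m and n.
F2: fails — w1 sees both w1 and w3.
F3: satisfies the condition.
Valid on: F3.

F3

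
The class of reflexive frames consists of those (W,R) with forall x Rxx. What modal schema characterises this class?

□q → q

This is reflexivity; the standard corresponding axiom is T: □q → q.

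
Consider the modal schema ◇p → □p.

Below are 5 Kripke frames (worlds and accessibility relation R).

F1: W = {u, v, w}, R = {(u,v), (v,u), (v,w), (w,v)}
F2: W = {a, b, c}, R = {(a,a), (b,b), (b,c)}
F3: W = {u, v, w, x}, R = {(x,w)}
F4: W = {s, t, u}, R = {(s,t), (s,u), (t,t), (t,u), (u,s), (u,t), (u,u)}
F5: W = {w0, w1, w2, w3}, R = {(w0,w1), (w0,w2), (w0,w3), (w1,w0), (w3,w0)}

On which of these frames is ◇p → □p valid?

This is the axiom for partial functionality; its first-order frame correspondent is ∀x ∀y ∀z (Rxy ∧ Rxz → y = z).
F1: fails — v sees both u and w.
F2: fails — b sees both b and c.
F3: condition met.
F4: fails — s sees both t and u.
F5: fails — w0 sees both w1 and w2.

F3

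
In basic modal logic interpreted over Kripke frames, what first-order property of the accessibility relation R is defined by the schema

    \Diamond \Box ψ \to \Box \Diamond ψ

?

Convergence

Suppose ◇□ψ→□◇ψ is valid. Take Rxy, Rxz and set V(ψ)={w : Ryw}. Then □ψ at y so ◇□ψ at x, so □◇ψ at x, so ◇ψ at z, giving w with Rzw and Ryw.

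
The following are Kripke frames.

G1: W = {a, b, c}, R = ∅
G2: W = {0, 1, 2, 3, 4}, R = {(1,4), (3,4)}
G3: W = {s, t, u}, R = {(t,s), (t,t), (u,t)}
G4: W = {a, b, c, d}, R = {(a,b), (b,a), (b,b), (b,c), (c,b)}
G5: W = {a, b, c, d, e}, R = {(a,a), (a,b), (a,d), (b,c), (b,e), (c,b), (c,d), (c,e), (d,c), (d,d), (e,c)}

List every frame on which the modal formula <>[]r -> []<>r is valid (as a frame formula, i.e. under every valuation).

This is the axiom for convergence; its first-order frame correspondent is forall x forall y forall z (Rxy & Rxz -> exists w (Ryw & Rzw)).
G1: ✓.
G2: fails — R14 and R14 but 4 and 4 have no common successor.
G3: fails — Rtt and Rts but t and s have no common successor.
G4: ✓.
G5: fails — Rab and Raa but b and a have no common successor.
Valid on: G1, G4.

G1, G4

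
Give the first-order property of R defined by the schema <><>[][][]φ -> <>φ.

This is a Sahlqvist (Geach-type) schema ◇^2□^3φ → □^0◇^1φ.
First-order correspondent: forall x forall y (x R^2 y -> exists w (y R^3 w & xRw)).

forall x forall y (x R^2 y -> exists w (y R^3 w & xRw))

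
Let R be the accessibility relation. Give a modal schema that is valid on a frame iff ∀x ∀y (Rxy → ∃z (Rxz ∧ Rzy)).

A defining formula is □□r → □r (the C4 axiom).
Suppose □□r→□r is valid. Take Rxy and set V(r)={w : xR²w}. Then □□r at x, so □r at x, so r at y, i.e. ∃z(Rxz∧Rzy).

□□r → □r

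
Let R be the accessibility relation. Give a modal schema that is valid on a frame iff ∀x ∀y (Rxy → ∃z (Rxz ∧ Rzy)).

This is density; the standard corresponding axiom is C4: □□s → □s.
Suppose □□s→□s is valid. Take Rxy and set V(s)={w : xR²w}. Then □□s at x, so □s at x, so s at y, i.e. ∃z(Rxz∧Rzy).

□□s → □s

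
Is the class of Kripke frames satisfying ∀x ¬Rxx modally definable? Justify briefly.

Modal frame validity is preserved under surjective bounded morphisms.
The 5-cycle (worlds a,b,c,d,e with a→b→c→d→e→a) is irreflexive, and the map sending every world to a single reflexive point • is a surjective bounded morphism (forth: every edge maps to (•,•); back: every world has a successor). So any modal formula valid on the 5-cycle is also valid on the reflexive point, which is not irreflexive.
So the class is not modally definable.

Not modally definable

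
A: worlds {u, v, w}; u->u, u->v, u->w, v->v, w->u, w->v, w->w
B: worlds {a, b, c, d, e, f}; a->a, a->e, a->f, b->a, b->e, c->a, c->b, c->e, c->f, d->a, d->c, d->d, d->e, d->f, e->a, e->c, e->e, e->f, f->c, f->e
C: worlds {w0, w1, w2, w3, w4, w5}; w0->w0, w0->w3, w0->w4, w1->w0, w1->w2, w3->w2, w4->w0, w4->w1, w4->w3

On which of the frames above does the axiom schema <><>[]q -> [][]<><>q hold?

The schema corresponds to a generalized confluence (Geach) condition: forall x forall y forall z ((x R^2 y & x R^2 z) -> exists w (yRw & z R^2 w)).
A: condition met.
B: condition met.
C: fails — w0R²w0, w0R²w2 but no w with w0Rw and w2R²w.

A, B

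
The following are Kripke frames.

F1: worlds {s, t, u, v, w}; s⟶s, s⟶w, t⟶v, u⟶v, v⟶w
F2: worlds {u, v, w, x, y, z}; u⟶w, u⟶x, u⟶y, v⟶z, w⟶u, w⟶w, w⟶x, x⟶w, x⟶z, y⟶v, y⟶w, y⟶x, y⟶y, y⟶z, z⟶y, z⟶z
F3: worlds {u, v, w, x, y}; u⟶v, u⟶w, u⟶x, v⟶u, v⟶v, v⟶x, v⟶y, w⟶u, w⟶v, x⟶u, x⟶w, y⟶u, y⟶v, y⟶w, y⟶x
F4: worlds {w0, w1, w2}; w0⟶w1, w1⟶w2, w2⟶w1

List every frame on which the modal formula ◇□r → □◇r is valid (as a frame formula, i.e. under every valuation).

This is the axiom for convergence; its first-order frame correspondent is ∀x ∀y ∀z (Rxy ∧ Rxz → ∃w (Ryw ∧ Rzw)).
F1: fails — Rsw and Rsw but w and w have no common successor.
F2: fails — Rxw and Rxz but w and z have no common successor.
F3: condition met.
F4: condition met.
Valid on: F3, F4.

F3, F4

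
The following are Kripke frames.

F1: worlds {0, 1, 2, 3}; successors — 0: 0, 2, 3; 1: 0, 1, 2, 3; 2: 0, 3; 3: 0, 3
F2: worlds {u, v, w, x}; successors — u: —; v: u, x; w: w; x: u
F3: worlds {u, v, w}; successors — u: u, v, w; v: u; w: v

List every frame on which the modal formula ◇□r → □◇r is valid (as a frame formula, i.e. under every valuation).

F1

Frame correspondent (Sahlqvist): ∀x ∀y ∀z (Rxy ∧ Rxz → ∃w (Ryw ∧ Rzw)) — i.e. convergence.
F1: condition met.
F2: fails — Rvu and Rvu but u and u have no common successor.
F3: fails — Ruv and Ruw but v and w have no common successor.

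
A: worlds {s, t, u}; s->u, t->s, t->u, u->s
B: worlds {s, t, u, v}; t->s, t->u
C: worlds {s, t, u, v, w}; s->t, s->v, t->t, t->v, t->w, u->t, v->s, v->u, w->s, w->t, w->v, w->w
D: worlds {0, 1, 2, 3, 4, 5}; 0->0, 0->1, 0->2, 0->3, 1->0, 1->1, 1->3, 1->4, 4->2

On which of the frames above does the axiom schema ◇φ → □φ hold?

none

This is the axiom for partial functionality; its first-order frame correspondent is ∀x ∀y ∀z (Rxy ∧ Rxz → y = z).
A: fails — t sees both s and u.
B: fails — t sees both s and u.
C: fails — s sees both t and v.
D: fails — 0 sees both 0 and 1.
Valid on no frame.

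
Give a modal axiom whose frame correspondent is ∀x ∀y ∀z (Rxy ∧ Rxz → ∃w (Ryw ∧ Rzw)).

This is convergence; the standard corresponding axiom is .2: ◇□ψ → □◇ψ.
Suppose ◇□ψ→□◇ψ is valid. Take Rxy, Rxz and set V(ψ)={w : Ryw}. Then □ψ at y so ◇□ψ at x, so □◇ψ at x, so ◇ψ at z, giving w with Rzw and Ryw.

◇□ψ → □◇ψ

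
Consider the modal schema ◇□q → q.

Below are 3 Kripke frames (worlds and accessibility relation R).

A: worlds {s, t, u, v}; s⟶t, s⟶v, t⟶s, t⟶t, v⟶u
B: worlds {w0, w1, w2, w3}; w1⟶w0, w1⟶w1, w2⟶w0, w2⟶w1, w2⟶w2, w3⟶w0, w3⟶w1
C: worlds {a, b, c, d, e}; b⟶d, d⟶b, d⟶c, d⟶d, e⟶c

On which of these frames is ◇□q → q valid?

The schema corresponds to a generalized confluence (Geach) condition: ∀x ∀y (xRy → ∃w (yRw ∧ x = w)).
A: fails — sRv but no w with vRw and s=w.
B: fails — w1Rw0 but no w with w0Rw and w1=w.
C: fails — dRc but no w with cRw and d=w.
Valid on no frame.

none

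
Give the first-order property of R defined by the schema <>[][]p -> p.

This is a Sahlqvist (Geach-type) schema ◇^1□^2p → □^0◇^0p.
First-order correspondent: forall x forall y (xRy -> exists w (y R^2 w & x = w)).

forall x forall y (xRy -> exists w (y R^2 w & x = w))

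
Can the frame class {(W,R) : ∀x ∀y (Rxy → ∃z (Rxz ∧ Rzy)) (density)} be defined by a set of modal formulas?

This is a Sahlqvist condition; the C4 axiom □□q → □q defines it.
Suppose □□q→□q is valid. Take Rxy and set V(q)={w : xR²w}. Then □□q at x, so □q at x, so q at y, i.e. ∃z(Rxz∧Rzy).

Yes — defined by □□q → □q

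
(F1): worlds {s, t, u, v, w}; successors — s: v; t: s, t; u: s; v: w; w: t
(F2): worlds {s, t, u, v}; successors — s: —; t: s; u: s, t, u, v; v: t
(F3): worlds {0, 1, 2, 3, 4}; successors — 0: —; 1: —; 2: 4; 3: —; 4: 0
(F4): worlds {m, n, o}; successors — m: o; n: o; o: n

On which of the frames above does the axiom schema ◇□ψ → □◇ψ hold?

The schema corresponds to convergence: ∀x ∀y ∀z (Rxy ∧ Rxz → ∃w (Ryw ∧ Rzw)).
(F1): fails — Rts and Rtt but s and t have no common successor.
(F2): fails — Rts and Rts but s and s have no common successor.
(F3): fails — R40 and R40 but 0 and 0 have no common successor.
(F4): ✓.
Valid on: (F4).

(F4)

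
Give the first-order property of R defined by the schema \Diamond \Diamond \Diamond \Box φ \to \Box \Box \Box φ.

\forall x \forall y \forall z ((x R^3 y \wedge x R^3 z) \to \exists w (yRw \wedge z = w))

This is a Sahlqvist (Geach-type) schema ◇^3□^1φ → □^3◇^0φ.
First-order correspondent: \forall x \forall y \forall z ((x R^3 y \wedge x R^3 z) \to \exists w (yRw \wedge z = w)).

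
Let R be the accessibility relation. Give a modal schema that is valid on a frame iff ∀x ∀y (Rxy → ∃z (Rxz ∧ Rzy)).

This is density; the standard corresponding axiom is C4: □□r → □r.
Suppose □□r→□r is valid. Take Rxy and set V(r)={w : xR²w}. Then □□r at x, so □r at x, so r at y, i.e. ∃z(Rxz∧Rzy).

□□r → □r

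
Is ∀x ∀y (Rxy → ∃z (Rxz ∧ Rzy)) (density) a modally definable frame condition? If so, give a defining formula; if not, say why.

This is a Sahlqvist condition; the C4 axiom □□r → □r defines it.

Yes — defined by □□r → □r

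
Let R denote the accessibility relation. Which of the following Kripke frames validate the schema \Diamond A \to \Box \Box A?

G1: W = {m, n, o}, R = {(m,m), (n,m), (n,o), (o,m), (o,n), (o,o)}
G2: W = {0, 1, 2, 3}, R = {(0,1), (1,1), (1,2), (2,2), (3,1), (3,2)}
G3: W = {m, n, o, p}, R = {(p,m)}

Frame correspondent (Sahlqvist): \forall x \forall y \forall z ((xRy \wedge x R^2 z) \to \exists w (y = w \wedge z = w)) — i.e. a generalized confluence (Geach) condition.
G1: fails — nRm, nR²n but m ≠ n.
G2: fails — 0R1, 0R²2 but 1 ≠ 2.
G3: ✓.
Valid on: G3.

G3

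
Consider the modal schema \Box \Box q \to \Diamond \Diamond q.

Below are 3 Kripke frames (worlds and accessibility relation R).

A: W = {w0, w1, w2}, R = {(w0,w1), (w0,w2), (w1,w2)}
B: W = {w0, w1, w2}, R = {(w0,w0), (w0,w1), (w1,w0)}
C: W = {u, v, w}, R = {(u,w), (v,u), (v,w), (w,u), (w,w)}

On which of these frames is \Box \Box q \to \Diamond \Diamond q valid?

C

The schema corresponds to a generalized confluence (Geach) condition: \forall x \exists w (x R^2 w \wedge x R^2 w).
A: fails — at w1 but no w with w1R²w and w1R²w.
B: fails — at w2 but no w with w2R²w and w2R²w.
C: condition met.
Valid on: C.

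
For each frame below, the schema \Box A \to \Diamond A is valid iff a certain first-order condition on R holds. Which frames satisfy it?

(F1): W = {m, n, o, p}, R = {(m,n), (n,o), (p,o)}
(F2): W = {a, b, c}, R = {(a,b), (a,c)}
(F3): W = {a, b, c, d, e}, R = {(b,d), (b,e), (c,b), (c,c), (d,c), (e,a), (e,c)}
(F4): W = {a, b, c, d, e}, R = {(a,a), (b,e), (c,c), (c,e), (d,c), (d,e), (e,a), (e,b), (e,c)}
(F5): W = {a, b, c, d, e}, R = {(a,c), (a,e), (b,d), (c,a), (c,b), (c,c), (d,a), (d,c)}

(F4)

This is the axiom for seriality; its first-order frame correspondent is \forall x \exists y Rxy.
(F1): fails — world o has no successor.
(F2): fails — world b has no successor.
(F3): fails — world a has no successor.
(F4): satisfies the condition.
(F5): fails — world e has no successor.
Valid on: (F4).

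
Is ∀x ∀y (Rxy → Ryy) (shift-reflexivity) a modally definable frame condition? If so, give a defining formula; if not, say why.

Definable; □(□q → q) defines it

This is a Sahlqvist condition; the T□ axiom □(□q → q) defines it.
Suppose □(□q→q) is valid. Take Rxy and set V(q)={w : Ryw}. Then at y, □q holds; since □(□q→q) at x, □q→q at y, so q at y, i.e. Ryy.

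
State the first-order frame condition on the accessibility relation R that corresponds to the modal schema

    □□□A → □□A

∀x ∀z (xR²z → ∃w (xR³w ∧ z = w))

This is a Sahlqvist (Geach-type) schema ◇^0□^3A → □^2◇^0A.
First-order correspondent: ∀x ∀z (xR²z → ∃w (xR³w ∧ z = w)).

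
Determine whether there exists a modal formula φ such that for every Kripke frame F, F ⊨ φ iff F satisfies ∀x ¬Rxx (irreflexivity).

No — not modally definable

Any modally definable frame class is closed under surjective bounded morphisms.
The 5-cycle (worlds 0,1,2,3,4 with 0→1→2→3→4→0) is irreflexive, and the map sending every world to a single reflexive point • is a surjective bounded morphism (forth: every edge maps to (•,•); back: every world has a successor). So any modal formula valid on the 5-cycle is also valid on the reflexive point, which is not irreflexive.
So no modal formula (or set of formulas) defines exactly the irreflexive frames.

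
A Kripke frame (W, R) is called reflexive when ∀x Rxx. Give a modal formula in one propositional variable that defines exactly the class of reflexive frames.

A defining formula is □ψ → ψ (the T axiom).

□ψ → ψ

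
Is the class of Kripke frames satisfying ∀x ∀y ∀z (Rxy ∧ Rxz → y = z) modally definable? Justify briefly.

This is a Sahlqvist condition; the CD axiom ◇r → □r defines it.
Suppose ◇r→□r is valid. Take Rxy, Rxz and set V(r)={y}. Then ◇r at x, so □r at x, so r at z, i.e. z=y.

Yes — defined by ◇r → □r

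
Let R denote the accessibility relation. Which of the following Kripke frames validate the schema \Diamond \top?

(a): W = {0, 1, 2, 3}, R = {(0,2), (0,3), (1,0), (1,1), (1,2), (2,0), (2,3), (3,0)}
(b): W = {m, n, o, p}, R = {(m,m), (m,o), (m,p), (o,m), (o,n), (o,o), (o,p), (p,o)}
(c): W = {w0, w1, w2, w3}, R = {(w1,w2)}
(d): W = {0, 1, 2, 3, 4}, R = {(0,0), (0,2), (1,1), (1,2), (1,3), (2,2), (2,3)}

Frame correspondent (Sahlqvist): \forall x \exists y Rxy — i.e. seriality.
(a): condition met.
(b): fails — world n has no successor.
(c): fails — world w0 has no successor.
(d): fails — world 3 has no successor.
Valid on: (a).

(a)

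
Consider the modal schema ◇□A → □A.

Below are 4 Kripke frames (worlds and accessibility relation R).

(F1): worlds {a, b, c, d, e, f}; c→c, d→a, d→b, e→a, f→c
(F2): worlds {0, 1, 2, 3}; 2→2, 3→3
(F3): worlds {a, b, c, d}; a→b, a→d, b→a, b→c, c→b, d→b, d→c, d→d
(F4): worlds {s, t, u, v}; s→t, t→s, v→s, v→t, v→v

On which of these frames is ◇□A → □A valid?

(F2)

Frame correspondent (Sahlqvist): ∀x ∀y ∀z (Rxy ∧ Rxz → Ryz) — i.e. the Euclidean property.
(F1): fails — Rdb and Rdb but not Rbb.
(F2): satisfies the condition.
(F3): fails — Rab and Rab but not Rbb.
(F4): fails — Rst and Rst but not Rtt.
Valid on: (F2).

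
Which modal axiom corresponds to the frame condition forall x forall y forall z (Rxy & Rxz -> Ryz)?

◇q → □◇q

A defining formula is ◇q → □◇q (the 5 axiom).
Suppose ◇q→□◇q is valid. Take Rxy, Rxz and set V(q)={y}. Then ◇q at x, so □◇q at x, so ◇q at z, so some w with Rzw has q; w=y, i.e. Rzy. By symmetry of the argument, Ryz.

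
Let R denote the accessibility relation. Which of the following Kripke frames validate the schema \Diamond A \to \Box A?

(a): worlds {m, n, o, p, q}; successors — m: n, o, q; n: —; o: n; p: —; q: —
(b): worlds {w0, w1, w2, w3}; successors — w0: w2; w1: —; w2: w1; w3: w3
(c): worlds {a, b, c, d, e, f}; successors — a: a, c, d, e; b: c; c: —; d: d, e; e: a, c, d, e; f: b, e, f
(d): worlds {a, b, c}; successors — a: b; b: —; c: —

(b), (d)

The schema corresponds to partial functionality: \forall x \forall y \forall z (Rxy \wedge Rxz \to y = z).
(a): fails — m sees both n and o.
(b): ✓.
(c): fails — a sees both a and c.
(d): ✓.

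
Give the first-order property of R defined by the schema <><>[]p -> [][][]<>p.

This is a Sahlqvist (Geach-type) schema ◇^2□^1p → □^3◇^1p.
Minimal-valuation argument: fix x; take any y with xR^2y and any z with xR^3z. Set V(p) to the set of worlds R-reachable from y in exactly 1 step. Then □^1p holds at y, so the antecedent holds at x; validity forces ◇^1p at z, giving a w with zR^1w and yR^1w.
First-order correspondent: forall x forall y forall z ((x R^2 y & x R^3 z) -> exists w (yRw & zRw)).

forall x forall y forall z ((x R^2 y & x R^3 z) -> exists w (yRw & zRw))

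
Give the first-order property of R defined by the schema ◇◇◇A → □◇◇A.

∀x ∀y ∀z ((xR³y ∧ xRz) → ∃w (y = w ∧ zR²w))

This is a Sahlqvist (Geach-type) schema ◇^3□^0A → □^1◇^2A.
First-order correspondent: ∀x ∀y ∀z ((xR³y ∧ xRz) → ∃w (y = w ∧ zR²w)).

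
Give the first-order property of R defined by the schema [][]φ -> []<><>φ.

forall x forall z (xRz -> exists w (x R^2 w & z R^2 w))

This is a Sahlqvist (Geach-type) schema ◇^0□^2φ → □^1◇^2φ.
Minimal-valuation argument: fix x; take any y with xR^0y and any z with xR^1z. Set V(φ) to the set of worlds R-reachable from y in exactly 2 steps. Then □^2φ holds at y, so the antecedent holds at x; validity forces ◇^2φ at z, giving a w with zR^2w and yR^2w.
First-order correspondent: forall x forall z (xRz -> exists w (x R^2 w & z R^2 w)).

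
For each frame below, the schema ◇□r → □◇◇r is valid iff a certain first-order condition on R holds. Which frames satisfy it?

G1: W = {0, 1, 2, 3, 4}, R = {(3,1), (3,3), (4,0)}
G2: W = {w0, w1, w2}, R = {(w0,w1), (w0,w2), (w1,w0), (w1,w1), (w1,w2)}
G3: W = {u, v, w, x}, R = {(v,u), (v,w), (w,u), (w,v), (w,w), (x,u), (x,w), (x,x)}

none

This is the axiom for a generalized confluence (Geach) condition; its first-order frame correspondent is ∀x ∀y ∀z ((xRy ∧ xRz) → ∃w (yRw ∧ zR²w)).
G1: fails — 3R1, 3R1 but no w with 1Rw and 1R²w.
G2: fails — w0Rw1, w0Rw2 but no w with w1Rw and w2R²w.
G3: fails — vRu, vRu but no t with uRt and uR²t.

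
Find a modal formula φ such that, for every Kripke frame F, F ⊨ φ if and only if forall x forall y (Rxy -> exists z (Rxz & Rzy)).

□□s → □s

This is density; the standard corresponding axiom is C4: □□s → □s.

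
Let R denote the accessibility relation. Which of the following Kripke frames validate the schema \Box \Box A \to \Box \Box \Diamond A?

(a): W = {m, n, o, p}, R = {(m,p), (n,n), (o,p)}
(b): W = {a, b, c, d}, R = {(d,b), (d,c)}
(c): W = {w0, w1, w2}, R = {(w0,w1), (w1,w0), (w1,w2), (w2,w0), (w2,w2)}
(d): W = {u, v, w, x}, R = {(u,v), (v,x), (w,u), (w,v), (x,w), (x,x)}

(a), (b)

The schema corresponds to a generalized confluence (Geach) condition: \forall x \forall z (x R^2 z \to \exists w (x R^2 w \wedge zRw)).
(a): ✓.
(b): ✓.
(c): fails — w0R²w0 but no w with w0R²w and w0Rw.
(d): fails — vR²w but no t with vR²t and wRt.
Valid on: (a), (b).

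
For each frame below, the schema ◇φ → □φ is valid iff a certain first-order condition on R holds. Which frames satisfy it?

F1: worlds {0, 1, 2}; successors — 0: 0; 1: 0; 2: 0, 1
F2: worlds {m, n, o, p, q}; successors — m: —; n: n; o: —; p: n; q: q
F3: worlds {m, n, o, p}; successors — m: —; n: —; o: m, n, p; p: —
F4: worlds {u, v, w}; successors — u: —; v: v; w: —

F2, F4

The schema corresponds to partial functionality: ∀x ∀y ∀z (Rxy ∧ Rxz → y = z).
F1: fails — 2 sees both 0 and 1.
F2: condition met.
F3: fails — o sees both m and n.
F4: condition met.
Valid on: F2, F4.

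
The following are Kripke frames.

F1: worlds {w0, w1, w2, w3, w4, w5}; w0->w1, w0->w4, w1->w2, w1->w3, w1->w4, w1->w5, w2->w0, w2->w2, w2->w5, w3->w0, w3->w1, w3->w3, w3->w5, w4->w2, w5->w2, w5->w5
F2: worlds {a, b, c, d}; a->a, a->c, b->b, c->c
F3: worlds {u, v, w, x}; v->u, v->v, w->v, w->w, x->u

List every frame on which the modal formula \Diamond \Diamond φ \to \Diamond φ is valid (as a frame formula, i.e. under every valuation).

F2

Frame correspondent (Sahlqvist): \forall x \forall y \forall z (Rxy \wedge Ryz \to Rxz) — i.e. transitivity.
F1: fails — Rw1w2 and Rw2w0 but not Rw1w0.
F2: condition met.
F3: fails — Rwv and Rvu but not Rwu.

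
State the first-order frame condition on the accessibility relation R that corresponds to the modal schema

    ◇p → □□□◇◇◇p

∀x ∀y ∀z ((xRy ∧ xR³z) → ∃w (y = w ∧ zR³w))

This is a Sahlqvist (Geach-type) schema ◇^1□^0p → □^3◇^3p.
Minimal-valuation argument: fix x; take any y with xR^1y and any z with xR^3z. Set V(p) to the set of worlds R-reachable from y in exactly 0 steps. Then □^0p holds at y, so the antecedent holds at x; validity forces ◇^3p at z, giving a w with zR^3w and yR^0w.
First-order correspondent: ∀x ∀y ∀z ((xRy ∧ xR³z) → ∃w (y = w ∧ zR³w)).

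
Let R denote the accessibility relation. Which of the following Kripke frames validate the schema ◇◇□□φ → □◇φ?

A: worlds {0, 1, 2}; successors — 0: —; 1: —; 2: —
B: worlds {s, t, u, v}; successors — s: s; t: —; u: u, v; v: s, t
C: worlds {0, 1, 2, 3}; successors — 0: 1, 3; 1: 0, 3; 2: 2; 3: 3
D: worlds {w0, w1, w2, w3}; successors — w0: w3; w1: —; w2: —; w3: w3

A, C, D

The schema corresponds to a generalized confluence (Geach) condition: ∀x ∀y ∀z ((xR²y ∧ xRz) → ∃w (yR²w ∧ zRw)).
A: condition met.
B: fails — uR²s, uRu but no w with sR²w and uRw.
C: condition met.
D: condition met.
Valid on: A, C, D.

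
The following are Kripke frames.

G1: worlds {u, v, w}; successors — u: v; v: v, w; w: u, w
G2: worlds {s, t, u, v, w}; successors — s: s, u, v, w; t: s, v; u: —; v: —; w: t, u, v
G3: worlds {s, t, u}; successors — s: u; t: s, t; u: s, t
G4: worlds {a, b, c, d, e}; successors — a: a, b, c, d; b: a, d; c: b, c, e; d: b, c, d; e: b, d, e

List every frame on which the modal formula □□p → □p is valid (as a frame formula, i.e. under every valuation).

G1, G4

The schema corresponds to density: ∀x ∀y (Rxy → ∃z (Rxz ∧ Rzy)).
G1: ✓.
G2: fails — Rwt but no z with Rwz and Rzt.
G3: fails — Rsu but no z with Rsz and Rzu.
G4: ✓.
Valid on: G1, G4.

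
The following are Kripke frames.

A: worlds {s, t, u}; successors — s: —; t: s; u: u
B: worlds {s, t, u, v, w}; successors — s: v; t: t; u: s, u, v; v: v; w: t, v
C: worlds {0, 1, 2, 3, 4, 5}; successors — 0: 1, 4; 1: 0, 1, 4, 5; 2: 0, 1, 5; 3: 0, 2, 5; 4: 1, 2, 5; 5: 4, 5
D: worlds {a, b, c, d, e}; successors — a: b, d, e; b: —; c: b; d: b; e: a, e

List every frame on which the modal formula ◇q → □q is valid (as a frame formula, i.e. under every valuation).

A

This is the axiom for partial functionality; its first-order frame correspondent is ∀x ∀y ∀z (Rxy ∧ Rxz → y = z).
A: satisfies the condition.
B: fails — u sees both s and u.
C: fails — 0 sees both 1 and 4.
D: fails — a sees both b and d.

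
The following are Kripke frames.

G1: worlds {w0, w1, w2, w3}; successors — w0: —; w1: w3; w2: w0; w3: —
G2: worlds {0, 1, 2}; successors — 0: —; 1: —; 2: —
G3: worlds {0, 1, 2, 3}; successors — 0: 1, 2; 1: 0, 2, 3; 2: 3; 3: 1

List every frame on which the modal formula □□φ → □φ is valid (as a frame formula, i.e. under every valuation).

G2

The schema corresponds to density: ∀x ∀y (Rxy → ∃z (Rxz ∧ Rzy)).
G1: fails — Rw2w0 but no z with Rw2z and Rzw0.
G2: condition met.
G3: fails — R10 but no z with R1z and Rz0.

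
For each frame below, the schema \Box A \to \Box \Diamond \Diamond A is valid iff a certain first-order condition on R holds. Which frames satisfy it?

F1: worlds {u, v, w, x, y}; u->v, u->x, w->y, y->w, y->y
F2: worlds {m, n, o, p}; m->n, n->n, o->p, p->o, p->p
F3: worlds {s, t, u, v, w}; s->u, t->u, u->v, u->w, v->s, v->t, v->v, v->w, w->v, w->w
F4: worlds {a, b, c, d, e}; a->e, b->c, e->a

F2

This is the axiom for a generalized confluence (Geach) condition; its first-order frame correspondent is \forall x \forall z (xRz \to \exists w (xRw \wedge z R^2 w)).
F1: fails — uRv but no t with uRt and vR²t.
F2: ✓.
F3: fails — sRu but no w* with sRw* and uR²w*.
F4: fails — bRc but no w with bRw and cR²w.
Valid on: F2.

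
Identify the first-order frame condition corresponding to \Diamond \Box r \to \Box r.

the Euclidean property: \forall x \forall y \forall z (Rxy \wedge Rxz \to Ryz)

Replacing r by ¬r and contraposing gives the equivalent schema ◇r → □◇r.
Suppose ◇r→□◇r is valid. Take Rxy, Rxz and set V(r)={y}. Then ◇r at x, so □◇r at x, so ◇r at z, so some w with Rzw has r; w=y, i.e. Rzy. By symmetry of the argument, Ryz.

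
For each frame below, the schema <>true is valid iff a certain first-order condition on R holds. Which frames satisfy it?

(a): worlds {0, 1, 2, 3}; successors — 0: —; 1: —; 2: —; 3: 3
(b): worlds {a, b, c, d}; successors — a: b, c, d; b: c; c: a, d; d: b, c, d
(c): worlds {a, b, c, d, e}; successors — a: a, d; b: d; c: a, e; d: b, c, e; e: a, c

The schema corresponds to seriality: forall x exists y Rxy.
(a): fails — world 0 has no successor.
(b): ✓.
(c): ✓.

(b), (c)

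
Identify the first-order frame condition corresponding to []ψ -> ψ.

Suppose □ψ→ψ is valid. At any x set V(ψ)={w : Rxw}. Then □ψ holds at x, so ψ holds at x, i.e. Rxx.
Conversely, on a frame with reflexivity the schema holds at every world under every valuation.
Frame condition: forall x Rxx.

reflexivity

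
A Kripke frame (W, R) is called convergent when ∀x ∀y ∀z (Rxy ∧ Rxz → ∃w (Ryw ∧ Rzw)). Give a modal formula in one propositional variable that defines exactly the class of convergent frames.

A defining formula is ◇□r → □◇r (the .2 axiom).

◇□r → □◇r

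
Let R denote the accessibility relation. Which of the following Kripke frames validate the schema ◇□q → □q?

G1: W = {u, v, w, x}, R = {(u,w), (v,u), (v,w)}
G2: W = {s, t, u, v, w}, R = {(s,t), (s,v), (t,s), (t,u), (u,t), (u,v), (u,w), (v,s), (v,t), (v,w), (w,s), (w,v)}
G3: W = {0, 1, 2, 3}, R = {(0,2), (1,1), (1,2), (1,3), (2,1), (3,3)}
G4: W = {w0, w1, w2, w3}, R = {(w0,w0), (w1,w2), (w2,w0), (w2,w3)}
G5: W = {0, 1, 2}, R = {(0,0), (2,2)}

The schema corresponds to the Euclidean property: ∀x ∀y ∀z (Rxy ∧ Rxz → Ryz).
G1: fails — Ruw and Ruw but not Rww.
G2: fails — Rsv and Rsv but not Rvv.
G3: fails — R02 and R02 but not R22.
G4: fails — Rw1w2 and Rw1w2 but not Rw2w2.
G5: holds.

G5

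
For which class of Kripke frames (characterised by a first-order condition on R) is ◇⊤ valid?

seriality

This is a form of the D axiom.
It corresponds to seriality: ∀x ∃y Rxy.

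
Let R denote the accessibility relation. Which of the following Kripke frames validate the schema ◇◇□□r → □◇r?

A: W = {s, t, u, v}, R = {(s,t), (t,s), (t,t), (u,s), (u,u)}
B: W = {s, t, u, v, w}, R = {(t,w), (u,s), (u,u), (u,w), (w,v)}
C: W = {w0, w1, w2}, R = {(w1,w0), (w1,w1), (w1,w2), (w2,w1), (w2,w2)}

A

The schema corresponds to a generalized confluence (Geach) condition: ∀x ∀y ∀z ((xR²y ∧ xRz) → ∃w (yR²w ∧ zRw)).
A: ✓.
B: fails — tR²v, tRw but no w* with vR²w* and wRw*.
C: fails — w1R²w0, w1Rw0 but no w with w0R²w and w0Rw.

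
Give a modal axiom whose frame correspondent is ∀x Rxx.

A defining formula is □q → q (the T axiom).
Suppose □q→q is valid. At any x set V(q)={w : Rxw}. Then □q holds at x, so q holds at x, i.e. Rxx.

□q → q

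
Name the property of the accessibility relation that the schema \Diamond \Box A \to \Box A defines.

the Euclidean property

Equivalently (dual form): ◇A → □◇A.
Suppose ◇A→□◇A is valid. Take Rxy, Rxz and set V(A)={y}. Then ◇A at x, so □◇A at x, so ◇A at z, so some w with Rzw has A; w=y, i.e. Rzy. By symmetry of the argument, Ryz.
Conversely, on a frame with the Euclidean property the schema holds at every world under every valuation.
So the correspondent is the Euclidean property.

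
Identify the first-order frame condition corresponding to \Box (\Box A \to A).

shift-reflexivity: \forall x \forall y (Rxy \to Ryy)

Suppose □(□A→A) is valid. Take Rxy and set V(A)={w : Ryw}. Then at y, □A holds; since □(□A→A) at x, □A→A at y, so A at y, i.e. Ryy.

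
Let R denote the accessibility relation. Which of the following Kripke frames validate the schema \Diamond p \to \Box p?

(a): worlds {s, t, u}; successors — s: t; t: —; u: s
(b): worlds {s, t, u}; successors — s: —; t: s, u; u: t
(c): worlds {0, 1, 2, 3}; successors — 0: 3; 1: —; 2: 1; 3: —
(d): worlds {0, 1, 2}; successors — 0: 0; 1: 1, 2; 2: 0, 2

Frame correspondent (Sahlqvist): \forall x \forall y \forall z (Rxy \wedge Rxz \to y = z) — i.e. partial functionality.
(a): satisfies the condition.
(b): fails — t sees both s and u.
(c): satisfies the condition.
(d): fails — 1 sees both 1 and 2.

(a), (c)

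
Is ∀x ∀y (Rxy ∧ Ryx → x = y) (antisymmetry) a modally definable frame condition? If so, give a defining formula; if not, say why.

No — not modally definable

If a class were modally definable it would be closed under surjective bounded morphisms (Goldblatt–Thomason).
The 4-cycle (worlds a,b,c,d with a→b→c→d→a) is antisymmetric. Sending even-indexed worlds to a and odd-indexed worlds to b is a surjective bounded morphism onto the two-world frame with a↔b, which is not antisymmetric.
Hence antisymmetry is not modally definable.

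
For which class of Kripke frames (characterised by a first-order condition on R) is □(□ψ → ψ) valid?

shift-reflexivity: ∀x ∀y (Rxy → Ryy)

Suppose □(□ψ→ψ) is valid. Take Rxy and set V(ψ)={w : Ryw}. Then at y, □ψ holds; since □(□ψ→ψ) at x, □ψ→ψ at y, so ψ at y, i.e. Ryy.
The converse is a direct semantic check.
Frame condition: ∀x ∀y (Rxy → Ryy).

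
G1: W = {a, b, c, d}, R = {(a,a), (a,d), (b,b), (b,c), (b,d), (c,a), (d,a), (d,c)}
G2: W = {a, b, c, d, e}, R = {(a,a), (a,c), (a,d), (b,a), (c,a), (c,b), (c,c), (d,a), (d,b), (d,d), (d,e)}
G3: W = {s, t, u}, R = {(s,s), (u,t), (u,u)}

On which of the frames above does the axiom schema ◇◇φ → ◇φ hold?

The schema corresponds to transitivity: ∀x ∀y ∀z (Rxy ∧ Ryz → Rxz).
G1: fails — Rbc and Rca but not Rba.
G2: fails — Rba and Rac but not Rbc.
G3: holds.
Valid on: G3.

G3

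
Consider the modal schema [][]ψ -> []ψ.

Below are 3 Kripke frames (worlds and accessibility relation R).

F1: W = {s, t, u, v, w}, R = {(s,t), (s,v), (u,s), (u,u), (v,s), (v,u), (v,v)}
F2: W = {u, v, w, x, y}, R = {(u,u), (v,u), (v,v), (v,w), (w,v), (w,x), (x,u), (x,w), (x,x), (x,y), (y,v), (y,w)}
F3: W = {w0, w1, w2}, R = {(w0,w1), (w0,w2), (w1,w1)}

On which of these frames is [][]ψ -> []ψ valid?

This is the axiom for density; its first-order frame correspondent is forall x forall y (Rxy -> exists z (Rxz & Rzy)).
F1: fails — Rst but no z with Rsz and Rzt.
F2: holds.
F3: fails — Rw0w2 but no z with Rw0z and Rzw2.
Valid on: F2.

F2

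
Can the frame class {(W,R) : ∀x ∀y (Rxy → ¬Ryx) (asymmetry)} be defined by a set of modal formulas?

If a class were modally definable it would be closed under surjective bounded morphisms (Goldblatt–Thomason).
The 5-cycle (worlds s,t,u,v,w with s→t→u→v→w→s) is asymmetric. Mapping every world to a single reflexive point • is a surjective bounded morphism, and the reflexive point is not asymmetric (R•• but asymmetry requires ¬R••).
Hence asymmetry is not modally definable.

Not definable by any modal formula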